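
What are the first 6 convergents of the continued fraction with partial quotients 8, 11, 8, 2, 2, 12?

8/1, 89/11, 720/89, 1529/189, 3778/467, 46865/5793

Using the convergent recurrence p_i = a_i*p_{i-1} + p_{i-2}, q_i = a_i*q_{i-1} + q_{i-2} with p_{-2}=0, p_{-1}=1, q_{-2}=1, q_{-1}=0:
  i=0: a_0=8, p_0 = 8*1 + 0 = 8, q_0 = 8*0 + 1 = 1.
  i=1: a_1=11, p_1 = 11*8 + 1 = 89, q_1 = 11*1 + 0 = 11.
  i=2: a_2=8, p_2 = 8*89 + 8 = 720, q_2 = 8*11 + 1 = 89.
  i=3: a_3=2, p_3 = 2*720 + 89 = 1529, q_3 = 2*89 + 11 = 189.
  i=4: a_4=2, p_4 = 2*1529 + 720 = 3778, q_4 = 2*189 + 89 = 467.
  i=5: a_5=12, p_5 = 12*3778 + 1529 = 46865, q_5 = 12*467 + 189 = 5793.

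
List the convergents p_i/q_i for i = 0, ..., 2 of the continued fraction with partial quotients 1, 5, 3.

Using the convergent recurrence p_i = a_i*p_{i-1} + p_{i-2}, q_i = a_i*q_{i-1} + q_{i-2} with p_{-2}=0, p_{-1}=1, q_{-2}=1, q_{-1}=0:
  i=0: a_0=1, p_0 = 1*1 + 0 = 1, q_0 = 1*0 + 1 = 1.
  i=1: a_1=5, p_1 = 5*1 + 1 = 6, q_1 = 5*1 + 0 = 5.
  i=2: a_2=3, p_2 = 3*6 + 1 = 19, q_2 = 3*5 + 1 = 16.

1/1, 6/5, 19/16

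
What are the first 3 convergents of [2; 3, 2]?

Using the convergent recurrence p_i = a_i*p_{i-1} + p_{i-2}, q_i = a_i*q_{i-1} + q_{i-2} with p_{-2}=0, p_{-1}=1, q_{-2}=1, q_{-1}=0:
  i=0: a_0=2, p_0 = 2*1 + 0 = 2, q_0 = 2*0 + 1 = 1.
  i=1: a_1=3, p_1 = 3*2 + 1 = 7, q_1 = 3*1 + 0 = 3.
  i=2: a_2=2, p_2 = 2*7 + 2 = 16, q_2 = 2*3 + 1 = 7.

2/1, 7/3, 16/7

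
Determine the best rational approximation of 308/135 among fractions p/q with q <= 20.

Expand x = 308/135 as a continued fraction with the Euclidean algorithm:
  308 = 2*135 + 38, so a_0 = 2.
  135 = 3*38 + 21, so a_1 = 3.
  38 = 1*21 + 17, so a_2 = 1.
  21 = 1*17 + 4, so a_3 = 1.
  17 = 4*4 + 1, so a_4 = 4.
  4 = 4*1 + 0, so a_5 = 4.
so x = [2; 3, 1, 1, 4, 4].
Convergents (p_i = a_i*p_{i-1} + p_{i-2}, q_i = a_i*q_{i-1} + q_{i-2} with p_{-2}=0, p_{-1}=1, q_{-2}=1, q_{-1}=0), until the denominator exceeds 20:
  i=0: a_0=2, p_0 = 2*1 + 0 = 2, q_0 = 2*0 + 1 = 1.
  i=1: a_1=3, p_1 = 3*2 + 1 = 7, q_1 = 3*1 + 0 = 3.
  i=2: a_2=1, p_2 = 1*7 + 2 = 9, q_2 = 1*3 + 1 = 4.
  i=3: a_3=1, p_3 = 1*9 + 7 = 16, q_3 = 1*4 + 3 = 7.
  i=4: a_4=4, p_4 = 4*16 + 9 = 73, q_4 = 4*7 + 4 = 32.
q_4 = 32 > 20, so the last convergent with denominator <= 20 is p_3/q_3 = 16/7.
The closest fraction with denominator <= 20 is either p_3/q_3 or the intermediate fraction (k*p_3 + p_2)/(k*q_3 + q_2) with the largest k >= 1 whose denominator stays <= 20; these approach x as k grows, and every other convergent or intermediate fraction in range is farther away.
Largest k: floor((20 - q_2)/q_3) = floor((20 - 4)/7) = 2.
That gives (2*16 + 9)/(2*7 + 4) = 41/18.
Compare the errors: |x - 16/7| = |308*7 - 16*135|/(135*7) = 4/945, and |x - 41/18| = |308*18 - 41*135|/(135*18) = 9/2430.
Cross-multiplying, 9*945 = 8505 < 9720 = 4*2430, so 9/2430 is smaller: the intermediate fraction 41/18 is closer to x than 16/7.

41/18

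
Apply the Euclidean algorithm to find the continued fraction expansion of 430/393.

[1; 10, 1, 1, 1, 1, 1, 4]

Run the Euclidean algorithm on 430 and 393; the successive quotients are the partial quotients a_0, a_1, ... (each step inverts the fractional part left over by the previous one):
  430 = 1*393 + 37, so a_0 = 1.
  393 = 10*37 + 23, so a_1 = 10.
  37 = 1*23 + 14, so a_2 = 1.
  23 = 1*14 + 9, so a_3 = 1.
  14 = 1*9 + 5, so a_4 = 1.
  9 = 1*5 + 4, so a_5 = 1.
  5 = 1*4 + 1, so a_6 = 1.
  4 = 4*1 + 0, so a_7 = 4.
The remainder reaches 0 after 8 divisions, so the expansion has 8 partial quotients, read off in order.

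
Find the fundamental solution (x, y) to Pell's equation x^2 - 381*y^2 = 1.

(x, y) = (1015, 52)

First expand sqrt(381) as a continued fraction. With x_i = (sqrt(381) + m_i)/d_i and (m_0, d_0) = (0, 1): a_0 = floor(sqrt(381)) = 19, since 19^2 = 361 <= 381 < 400 = 20^2.
Iterate m_{i+1} = d_i*a_i - m_i, d_{i+1} = (381 - m_{i+1}^2)/d_i, a_{i+1} = floor((a_0 + m_{i+1})/d_{i+1}):
  m_1 = 1*19 - 0 = 19, d_1 = (381 - 19^2)/1 = 20/1 = 20, a_1 = floor((19 + 19)/20) = 1.
  m_2 = 20*1 - 19 = 1, d_2 = (381 - 1^2)/20 = 380/20 = 19, a_2 = floor((19 + 1)/19) = 1.
  m_3 = 19*1 - 1 = 18, d_3 = (381 - 18^2)/19 = 57/19 = 3, a_3 = floor((19 + 18)/3) = 12.
  m_4 = 3*12 - 18 = 18, d_4 = (381 - 18^2)/3 = 57/3 = 19, a_4 = floor((19 + 18)/19) = 1.
  m_5 = 19*1 - 18 = 1, d_5 = (381 - 1^2)/19 = 380/19 = 20, a_5 = floor((19 + 1)/20) = 1.
  m_6 = 20*1 - 1 = 19, d_6 = (381 - 19^2)/20 = 20/20 = 1, a_6 = floor((19 + 19)/1) = 38.
  m_7 = 1*38 - 19 = 19, d_7 = (381 - 19^2)/1 = 20/1 = 20: (m_7, d_7) = (m_1, d_1) = (19, 20), so from here the quotients repeat a_1, ..., a_6; the period length is 6.
So sqrt(381) = [19; (1, 1, 12, 1, 1, 38)] with period length k = 6.
k is even, so the fundamental solution of x^2 - 381y^2 = 1 is (p_{k-1}, q_{k-1}) = (p_5, q_5); compute convergents through index 5.
Convergents (p_i = a_i*p_{i-1} + p_{i-2}, q_i = a_i*q_{i-1} + q_{i-2} with p_{-2}=0, p_{-1}=1, q_{-2}=1, q_{-1}=0):
  i=0: a_0=19, p_0 = 19*1 + 0 = 19, q_0 = 19*0 + 1 = 1.
  i=1: a_1=1, p_1 = 1*19 + 1 = 20, q_1 = 1*1 + 0 = 1.
  i=2: a_2=1, p_2 = 1*20 + 19 = 39, q_2 = 1*1 + 1 = 2.
  i=3: a_3=12, p_3 = 12*39 + 20 = 488, q_3 = 12*2 + 1 = 25.
  i=4: a_4=1, p_4 = 1*488 + 39 = 527, q_4 = 1*25 + 2 = 27.
  i=5: a_5=1, p_5 = 1*527 + 488 = 1015, q_5 = 1*27 + 25 = 52.
Check: 1015^2 - 381*52^2 = 1030225 - 1030224 = 1, so (x, y) = (1015, 52) solves the equation, and by the theorem it is the least positive solution.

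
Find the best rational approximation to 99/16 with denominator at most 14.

Expand x = 99/16 as a continued fraction with the Euclidean algorithm:
  99 = 6*16 + 3, so a_0 = 6.
  16 = 5*3 + 1, so a_1 = 5.
  3 = 3*1 + 0, so a_2 = 3.
so x = [6; 5, 3].
Convergents (p_i = a_i*p_{i-1} + p_{i-2}, q_i = a_i*q_{i-1} + q_{i-2} with p_{-2}=0, p_{-1}=1, q_{-2}=1, q_{-1}=0), until the denominator exceeds 14:
  i=0: a_0=6, p_0 = 6*1 + 0 = 6, q_0 = 6*0 + 1 = 1.
  i=1: a_1=5, p_1 = 5*6 + 1 = 31, q_1 = 5*1 + 0 = 5.
  i=2: a_2=3, p_2 = 3*31 + 6 = 99, q_2 = 3*5 + 1 = 16.
q_2 = 16 > 14, so the last convergent with denominator <= 14 is p_1/q_1 = 31/5.
The closest fraction with denominator <= 14 is either p_1/q_1 or the intermediate fraction (k*p_1 + p_0)/(k*q_1 + q_0) with the largest k >= 1 whose denominator stays <= 14; these approach x as k grows, and every other convergent or intermediate fraction in range is farther away.
Largest k: floor((14 - q_0)/q_1) = floor((14 - 1)/5) = 2.
That gives (2*31 + 6)/(2*5 + 1) = 68/11.
Compare the errors: |x - 31/5| = |99*5 - 31*16|/(16*5) = 1/80, and |x - 68/11| = |99*11 - 68*16|/(16*11) = 1/176.
Cross-multiplying, 1*80 = 80 < 176 = 1*176, so 1/176 is smaller: the intermediate fraction 68/11 is closer to x than 31/5.

68/11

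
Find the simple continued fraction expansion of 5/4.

Run the Euclidean algorithm on 5 and 4; the successive quotients are the partial quotients a_0, a_1, ... (each step inverts the fractional part left over by the previous one):
  5 = 1*4 + 1, so a_0 = 1.
  4 = 4*1 + 0, so a_1 = 4.
The remainder reaches 0 after 2 divisions, so the expansion has 2 partial quotients, read off in order.

[1; 4]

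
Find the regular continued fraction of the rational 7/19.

Run the Euclidean algorithm on 7 and 19; the successive quotients are the partial quotients a_0, a_1, ... (each step inverts the fractional part left over by the previous one):
  7 = 0*19 + 7, so a_0 = 0.
  19 = 2*7 + 5, so a_1 = 2.
  7 = 1*5 + 2, so a_2 = 1.
  5 = 2*2 + 1, so a_3 = 2.
  2 = 2*1 + 0, so a_4 = 2.
The remainder reaches 0 after 5 divisions, so the expansion has 5 partial quotients, read off in order.

[0; 2, 1, 2, 2]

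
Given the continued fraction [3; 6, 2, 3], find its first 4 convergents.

Using the convergent recurrence p_i = a_i*p_{i-1} + p_{i-2}, q_i = a_i*q_{i-1} + q_{i-2} with p_{-2}=0, p_{-1}=1, q_{-2}=1, q_{-1}=0:
  i=0: a_0=3, p_0 = 3*1 + 0 = 3, q_0 = 3*0 + 1 = 1.
  i=1: a_1=6, p_1 = 6*3 + 1 = 19, q_1 = 6*1 + 0 = 6.
  i=2: a_2=2, p_2 = 2*19 + 3 = 41, q_2 = 2*6 + 1 = 13.
  i=3: a_3=3, p_3 = 3*41 + 19 = 142, q_3 = 3*13 + 6 = 45.

3/1, 19/6, 41/13, 142/45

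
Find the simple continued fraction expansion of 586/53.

[11; 17, 1, 2]

Run the Euclidean algorithm on 586 and 53; the successive quotients are the partial quotients a_0, a_1, ... (each step inverts the fractional part left over by the previous one):
  586 = 11*53 + 3, so a_0 = 11.
  53 = 17*3 + 2, so a_1 = 17.
  3 = 1*2 + 1, so a_2 = 1.
  2 = 2*1 + 0, so a_3 = 2.
The remainder reaches 0 after 4 divisions, so the expansion has 4 partial quotients, read off in order.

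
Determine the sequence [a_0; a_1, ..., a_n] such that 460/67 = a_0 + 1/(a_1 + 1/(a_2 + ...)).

Run the Euclidean algorithm on 460 and 67; the successive quotients are the partial quotients a_0, a_1, ... (each step inverts the fractional part left over by the previous one):
  460 = 6*67 + 58, so a_0 = 6.
  67 = 1*58 + 9, so a_1 = 1.
  58 = 6*9 + 4, so a_2 = 6.
  9 = 2*4 + 1, so a_3 = 2.
  4 = 4*1 + 0, so a_4 = 4.
The remainder reaches 0 after 5 divisions, so the expansion has 5 partial quotients, read off in order.

[6; 1, 6, 2, 4]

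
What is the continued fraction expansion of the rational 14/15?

[0; 1, 14]

Run the Euclidean algorithm on 14 and 15; the successive quotients are the partial quotients a_0, a_1, ... (each step inverts the fractional part left over by the previous one):
  14 = 0*15 + 14, so a_0 = 0.
  15 = 1*14 + 1, so a_1 = 1.
  14 = 14*1 + 0, so a_2 = 14.
The remainder reaches 0 after 3 divisions, so the expansion has 3 partial quotients, read off in order.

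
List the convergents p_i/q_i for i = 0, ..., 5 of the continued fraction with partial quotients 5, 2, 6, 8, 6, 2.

Using the convergent recurrence p_i = a_i*p_{i-1} + p_{i-2}, q_i = a_i*q_{i-1} + q_{i-2} with p_{-2}=0, p_{-1}=1, q_{-2}=1, q_{-1}=0:
  i=0: a_0=5, p_0 = 5*1 + 0 = 5, q_0 = 5*0 + 1 = 1.
  i=1: a_1=2, p_1 = 2*5 + 1 = 11, q_1 = 2*1 + 0 = 2.
  i=2: a_2=6, p_2 = 6*11 + 5 = 71, q_2 = 6*2 + 1 = 13.
  i=3: a_3=8, p_3 = 8*71 + 11 = 579, q_3 = 8*13 + 2 = 106.
  i=4: a_4=6, p_4 = 6*579 + 71 = 3545, q_4 = 6*106 + 13 = 649.
  i=5: a_5=2, p_5 = 2*3545 + 579 = 7669, q_5 = 2*649 + 106 = 1404.

5/1, 11/2, 71/13, 579/106, 3545/649, 7669/1404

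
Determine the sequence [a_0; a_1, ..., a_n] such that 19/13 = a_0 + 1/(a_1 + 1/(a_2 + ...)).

Run the Euclidean algorithm on 19 and 13; the successive quotients are the partial quotients a_0, a_1, ... (each step inverts the fractional part left over by the previous one):
  19 = 1*13 + 6, so a_0 = 1.
  13 = 2*6 + 1, so a_1 = 2.
  6 = 6*1 + 0, so a_2 = 6.
The remainder reaches 0 after 3 divisions, so the expansion has 3 partial quotients, read off in order.

[1; 2, 6]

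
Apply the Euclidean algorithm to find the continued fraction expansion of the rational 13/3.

Run the Euclidean algorithm on 13 and 3; the successive quotients are the partial quotients a_0, a_1, ... (each step inverts the fractional part left over by the previous one):
  13 = 4*3 + 1, so a_0 = 4.
  3 = 3*1 + 0, so a_1 = 3.
The remainder reaches 0 after 2 divisions, so the expansion has 2 partial quotients, read off in order.

[4; 3]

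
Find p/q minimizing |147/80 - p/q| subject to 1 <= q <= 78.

Expand x = 147/80 as a continued fraction with the Euclidean algorithm:
  147 = 1*80 + 67, so a_0 = 1.
  80 = 1*67 + 13, so a_1 = 1.
  67 = 5*13 + 2, so a_2 = 5.
  13 = 6*2 + 1, so a_3 = 6.
  2 = 2*1 + 0, so a_4 = 2.
so x = [1; 1, 5, 6, 2].
Convergents (p_i = a_i*p_{i-1} + p_{i-2}, q_i = a_i*q_{i-1} + q_{i-2} with p_{-2}=0, p_{-1}=1, q_{-2}=1, q_{-1}=0), until the denominator exceeds 78:
  i=0: a_0=1, p_0 = 1*1 + 0 = 1, q_0 = 1*0 + 1 = 1.
  i=1: a_1=1, p_1 = 1*1 + 1 = 2, q_1 = 1*1 + 0 = 1.
  i=2: a_2=5, p_2 = 5*2 + 1 = 11, q_2 = 5*1 + 1 = 6.
  i=3: a_3=6, p_3 = 6*11 + 2 = 68, q_3 = 6*6 + 1 = 37.
  i=4: a_4=2, p_4 = 2*68 + 11 = 147, q_4 = 2*37 + 6 = 80.
q_4 = 80 > 78, so the last convergent with denominator <= 78 is p_3/q_3 = 68/37.
The closest fraction with denominator <= 78 is either p_3/q_3 or the intermediate fraction (k*p_3 + p_2)/(k*q_3 + q_2) with the largest k >= 1 whose denominator stays <= 78; these approach x as k grows, and every other convergent or intermediate fraction in range is farther away.
Largest k: floor((78 - q_2)/q_3) = floor((78 - 6)/37) = 1.
That gives (1*68 + 11)/(1*37 + 6) = 79/43.
Compare the errors: |x - 68/37| = |147*37 - 68*80|/(80*37) = 1/2960, and |x - 79/43| = |147*43 - 79*80|/(80*43) = 1/3440.
Cross-multiplying, 1*2960 = 2960 < 3440 = 1*3440, so 1/3440 is smaller: the intermediate fraction 79/43 is closer to x than 68/37.

79/43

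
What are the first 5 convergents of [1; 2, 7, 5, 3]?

Using the convergent recurrence p_i = a_i*p_{i-1} + p_{i-2}, q_i = a_i*q_{i-1} + q_{i-2} with p_{-2}=0, p_{-1}=1, q_{-2}=1, q_{-1}=0:
  i=0: a_0=1, p_0 = 1*1 + 0 = 1, q_0 = 1*0 + 1 = 1.
  i=1: a_1=2, p_1 = 2*1 + 1 = 3, q_1 = 2*1 + 0 = 2.
  i=2: a_2=7, p_2 = 7*3 + 1 = 22, q_2 = 7*2 + 1 = 15.
  i=3: a_3=5, p_3 = 5*22 + 3 = 113, q_3 = 5*15 + 2 = 77.
  i=4: a_4=3, p_4 = 3*113 + 22 = 361, q_4 = 3*77 + 15 = 246.

1/1, 3/2, 22/15, 113/77, 361/246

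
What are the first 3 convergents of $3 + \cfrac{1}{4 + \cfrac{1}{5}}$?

Using the convergent recurrence p_i = a_i*p_{i-1} + p_{i-2}, q_i = a_i*q_{i-1} + q_{i-2} with p_{-2}=0, p_{-1}=1, q_{-2}=1, q_{-1}=0:
  i=0: a_0=3, p_0 = 3*1 + 0 = 3, q_0 = 3*0 + 1 = 1.
  i=1: a_1=4, p_1 = 4*3 + 1 = 13, q_1 = 4*1 + 0 = 4.
  i=2: a_2=5, p_2 = 5*13 + 3 = 68, q_2 = 5*4 + 1 = 21.

3/1, 13/4, 68/21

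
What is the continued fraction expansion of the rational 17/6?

[2; 1, 5]

Run the Euclidean algorithm on 17 and 6; the successive quotients are the partial quotients a_0, a_1, ... (each step inverts the fractional part left over by the previous one):
  17 = 2*6 + 5, so a_0 = 2.
  6 = 1*5 + 1, so a_1 = 1.
  5 = 5*1 + 0, so a_2 = 5.
The remainder reaches 0 after 3 divisions, so the expansion has 3 partial quotients, read off in order.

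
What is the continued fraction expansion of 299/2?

Run the Euclidean algorithm on 299 and 2; the successive quotients are the partial quotients a_0, a_1, ... (each step inverts the fractional part left over by the previous one):
  299 = 149*2 + 1, so a_0 = 149.
  2 = 2*1 + 0, so a_1 = 2.
The remainder reaches 0 after 2 divisions, so the expansion has 2 partial quotients, read off in order.

[149; 2]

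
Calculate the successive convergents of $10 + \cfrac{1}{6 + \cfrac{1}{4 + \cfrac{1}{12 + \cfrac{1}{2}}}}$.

10/1, 61/6, 254/25, 3109/306, 6472/637

Using the convergent recurrence p_i = a_i*p_{i-1} + p_{i-2}, q_i = a_i*q_{i-1} + q_{i-2} with p_{-2}=0, p_{-1}=1, q_{-2}=1, q_{-1}=0:
  i=0: a_0=10, p_0 = 10*1 + 0 = 10, q_0 = 10*0 + 1 = 1.
  i=1: a_1=6, p_1 = 6*10 + 1 = 61, q_1 = 6*1 + 0 = 6.
  i=2: a_2=4, p_2 = 4*61 + 10 = 254, q_2 = 4*6 + 1 = 25.
  i=3: a_3=12, p_3 = 12*254 + 61 = 3109, q_3 = 12*25 + 6 = 306.
  i=4: a_4=2, p_4 = 2*3109 + 254 = 6472, q_4 = 2*306 + 25 = 637.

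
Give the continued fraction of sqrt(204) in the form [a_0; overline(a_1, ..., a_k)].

Write x_i = (sqrt(204) + m_i)/d_i with (m_0, d_0) = (0, 1). a_0 = floor(sqrt(204)) = 14, since 14^2 = 196 <= 204 < 225 = 15^2.
Iterate m_{i+1} = d_i*a_i - m_i, d_{i+1} = (204 - m_{i+1}^2)/d_i, a_{i+1} = floor((a_0 + m_{i+1})/d_{i+1}):
  m_1 = 1*14 - 0 = 14, d_1 = (204 - 14^2)/1 = 8/1 = 8, a_1 = floor((14 + 14)/8) = 3.
  m_2 = 8*3 - 14 = 10, d_2 = (204 - 10^2)/8 = 104/8 = 13, a_2 = floor((14 + 10)/13) = 1.
  m_3 = 13*1 - 10 = 3, d_3 = (204 - 3^2)/13 = 195/13 = 15, a_3 = floor((14 + 3)/15) = 1.
  m_4 = 15*1 - 3 = 12, d_4 = (204 - 12^2)/15 = 60/15 = 4, a_4 = floor((14 + 12)/4) = 6.
  m_5 = 4*6 - 12 = 12, d_5 = (204 - 12^2)/4 = 60/4 = 15, a_5 = floor((14 + 12)/15) = 1.
  m_6 = 15*1 - 12 = 3, d_6 = (204 - 3^2)/15 = 195/15 = 13, a_6 = floor((14 + 3)/13) = 1.
  m_7 = 13*1 - 3 = 10, d_7 = (204 - 10^2)/13 = 104/13 = 8, a_7 = floor((14 + 10)/8) = 3.
  m_8 = 8*3 - 10 = 14, d_8 = (204 - 14^2)/8 = 8/8 = 1, a_8 = floor((14 + 14)/1) = 28.
  m_9 = 1*28 - 14 = 14, d_9 = (204 - 14^2)/1 = 8/1 = 8: (m_9, d_9) = (m_1, d_1) = (14, 8), so from here the quotients repeat a_1, ..., a_8; the period length is 8.
Hence the expansion of sqrt(204) is a_0 = 14 followed by the repeating block 3, 1, 1, 6, 1, 1, 3, 28 (period 8).

[14; overline(3, 1, 1, 6, 1, 1, 3, 28)]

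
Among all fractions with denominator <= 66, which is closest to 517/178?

61/21

Expand x = 517/178 as a continued fraction with the Euclidean algorithm:
  517 = 2*178 + 161, so a_0 = 2.
  178 = 1*161 + 17, so a_1 = 1.
  161 = 9*17 + 8, so a_2 = 9.
  17 = 2*8 + 1, so a_3 = 2.
  8 = 8*1 + 0, so a_4 = 8.
so x = [2; 1, 9, 2, 8].
Convergents (p_i = a_i*p_{i-1} + p_{i-2}, q_i = a_i*q_{i-1} + q_{i-2} with p_{-2}=0, p_{-1}=1, q_{-2}=1, q_{-1}=0), until the denominator exceeds 66:
  i=0: a_0=2, p_0 = 2*1 + 0 = 2, q_0 = 2*0 + 1 = 1.
  i=1: a_1=1, p_1 = 1*2 + 1 = 3, q_1 = 1*1 + 0 = 1.
  i=2: a_2=9, p_2 = 9*3 + 2 = 29, q_2 = 9*1 + 1 = 10.
  i=3: a_3=2, p_3 = 2*29 + 3 = 61, q_3 = 2*10 + 1 = 21.
  i=4: a_4=8, p_4 = 8*61 + 29 = 517, q_4 = 8*21 + 10 = 178.
q_4 = 178 > 66, so the last convergent with denominator <= 66 is p_3/q_3 = 61/21.
The closest fraction with denominator <= 66 is either p_3/q_3 or the intermediate fraction (k*p_3 + p_2)/(k*q_3 + q_2) with the largest k >= 1 whose denominator stays <= 66; these approach x as k grows, and every other convergent or intermediate fraction in range is farther away.
Largest k: floor((66 - q_2)/q_3) = floor((66 - 10)/21) = 2.
That gives (2*61 + 29)/(2*21 + 10) = 151/52.
Compare the errors: |x - 61/21| = |517*21 - 61*178|/(178*21) = 1/3738, and |x - 151/52| = |517*52 - 151*178|/(178*52) = 6/9256.
Cross-multiplying, 1*9256 = 9256 < 22428 = 6*3738, so 1/3738 is smaller: the convergent 61/21 is closer to x than 151/52.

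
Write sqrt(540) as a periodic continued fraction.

Write x_i = (sqrt(540) + m_i)/d_i with (m_0, d_0) = (0, 1). a_0 = floor(sqrt(540)) = 23, since 23^2 = 529 <= 540 < 576 = 24^2.
Iterate m_{i+1} = d_i*a_i - m_i, d_{i+1} = (540 - m_{i+1}^2)/d_i, a_{i+1} = floor((a_0 + m_{i+1})/d_{i+1}):
  m_1 = 1*23 - 0 = 23, d_1 = (540 - 23^2)/1 = 11/1 = 11, a_1 = floor((23 + 23)/11) = 4.
  m_2 = 11*4 - 23 = 21, d_2 = (540 - 21^2)/11 = 99/11 = 9, a_2 = floor((23 + 21)/9) = 4.
  m_3 = 9*4 - 21 = 15, d_3 = (540 - 15^2)/9 = 315/9 = 35, a_3 = floor((23 + 15)/35) = 1.
  m_4 = 35*1 - 15 = 20, d_4 = (540 - 20^2)/35 = 140/35 = 4, a_4 = floor((23 + 20)/4) = 10.
  m_5 = 4*10 - 20 = 20, d_5 = (540 - 20^2)/4 = 140/4 = 35, a_5 = floor((23 + 20)/35) = 1.
  m_6 = 35*1 - 20 = 15, d_6 = (540 - 15^2)/35 = 315/35 = 9, a_6 = floor((23 + 15)/9) = 4.
  m_7 = 9*4 - 15 = 21, d_7 = (540 - 21^2)/9 = 99/9 = 11, a_7 = floor((23 + 21)/11) = 4.
  m_8 = 11*4 - 21 = 23, d_8 = (540 - 23^2)/11 = 11/11 = 1, a_8 = floor((23 + 23)/1) = 46.
  m_9 = 1*46 - 23 = 23, d_9 = (540 - 23^2)/1 = 11/1 = 11: (m_9, d_9) = (m_1, d_1) = (23, 11), so from here the quotients repeat a_1, ..., a_8; the period length is 8.
Hence the expansion of sqrt(540) is a_0 = 23 followed by the repeating block 4, 4, 1, 10, 1, 4, 4, 46 (period 8).

[23; (4, 4, 1, 10, 1, 4, 4, 46)]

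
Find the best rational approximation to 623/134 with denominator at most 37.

172/37

Expand x = 623/134 as a continued fraction with the Euclidean algorithm:
  623 = 4*134 + 87, so a_0 = 4.
  134 = 1*87 + 47, so a_1 = 1.
  87 = 1*47 + 40, so a_2 = 1.
  47 = 1*40 + 7, so a_3 = 1.
  40 = 5*7 + 5, so a_4 = 5.
  7 = 1*5 + 2, so a_5 = 1.
  5 = 2*2 + 1, so a_6 = 2.
  2 = 2*1 + 0, so a_7 = 2.
so x = [4; 1, 1, 1, 5, 1, 2, 2].
Convergents (p_i = a_i*p_{i-1} + p_{i-2}, q_i = a_i*q_{i-1} + q_{i-2} with p_{-2}=0, p_{-1}=1, q_{-2}=1, q_{-1}=0), until the denominator exceeds 37:
  i=0: a_0=4, p_0 = 4*1 + 0 = 4, q_0 = 4*0 + 1 = 1.
  i=1: a_1=1, p_1 = 1*4 + 1 = 5, q_1 = 1*1 + 0 = 1.
  i=2: a_2=1, p_2 = 1*5 + 4 = 9, q_2 = 1*1 + 1 = 2.
  i=3: a_3=1, p_3 = 1*9 + 5 = 14, q_3 = 1*2 + 1 = 3.
  i=4: a_4=5, p_4 = 5*14 + 9 = 79, q_4 = 5*3 + 2 = 17.
  i=5: a_5=1, p_5 = 1*79 + 14 = 93, q_5 = 1*17 + 3 = 20.
  i=6: a_6=2, p_6 = 2*93 + 79 = 265, q_6 = 2*20 + 17 = 57.
q_6 = 57 > 37, so the last convergent with denominator <= 37 is p_5/q_5 = 93/20.
The closest fraction with denominator <= 37 is either p_5/q_5 or the intermediate fraction (k*p_5 + p_4)/(k*q_5 + q_4) with the largest k >= 1 whose denominator stays <= 37; these approach x as k grows, and every other convergent or intermediate fraction in range is farther away.
Largest k: floor((37 - q_4)/q_5) = floor((37 - 17)/20) = 1.
That gives (1*93 + 79)/(1*20 + 17) = 172/37.
Compare the errors: |x - 93/20| = |623*20 - 93*134|/(134*20) = 2/2680, and |x - 172/37| = |623*37 - 172*134|/(134*37) = 3/4958.
Cross-multiplying, 3*2680 = 8040 < 9916 = 2*4958, so 3/4958 is smaller: the intermediate fraction 172/37 is closer to x than 93/20.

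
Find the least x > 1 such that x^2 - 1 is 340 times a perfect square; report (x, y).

First expand sqrt(340) as a continued fraction. With x_i = (sqrt(340) + m_i)/d_i and (m_0, d_0) = (0, 1): a_0 = floor(sqrt(340)) = 18, since 18^2 = 324 <= 340 < 361 = 19^2.
Iterate m_{i+1} = d_i*a_i - m_i, d_{i+1} = (340 - m_{i+1}^2)/d_i, a_{i+1} = floor((a_0 + m_{i+1})/d_{i+1}):
  m_1 = 1*18 - 0 = 18, d_1 = (340 - 18^2)/1 = 16/1 = 16, a_1 = floor((18 + 18)/16) = 2.
  m_2 = 16*2 - 18 = 14, d_2 = (340 - 14^2)/16 = 144/16 = 9, a_2 = floor((18 + 14)/9) = 3.
  m_3 = 9*3 - 14 = 13, d_3 = (340 - 13^2)/9 = 171/9 = 19, a_3 = floor((18 + 13)/19) = 1.
  m_4 = 19*1 - 13 = 6, d_4 = (340 - 6^2)/19 = 304/19 = 16, a_4 = floor((18 + 6)/16) = 1.
  m_5 = 16*1 - 6 = 10, d_5 = (340 - 10^2)/16 = 240/16 = 15, a_5 = floor((18 + 10)/15) = 1.
  m_6 = 15*1 - 10 = 5, d_6 = (340 - 5^2)/15 = 315/15 = 21, a_6 = floor((18 + 5)/21) = 1.
  m_7 = 21*1 - 5 = 16, d_7 = (340 - 16^2)/21 = 84/21 = 4, a_7 = floor((18 + 16)/4) = 8.
  m_8 = 4*8 - 16 = 16, d_8 = (340 - 16^2)/4 = 84/4 = 21, a_8 = floor((18 + 16)/21) = 1.
  m_9 = 21*1 - 16 = 5, d_9 = (340 - 5^2)/21 = 315/21 = 15, a_9 = floor((18 + 5)/15) = 1.
  m_10 = 15*1 - 5 = 10, d_10 = (340 - 10^2)/15 = 240/15 = 16, a_10 = floor((18 + 10)/16) = 1.
  m_11 = 16*1 - 10 = 6, d_11 = (340 - 6^2)/16 = 304/16 = 19, a_11 = floor((18 + 6)/19) = 1.
  m_12 = 19*1 - 6 = 13, d_12 = (340 - 13^2)/19 = 171/19 = 9, a_12 = floor((18 + 13)/9) = 3.
  m_13 = 9*3 - 13 = 14, d_13 = (340 - 14^2)/9 = 144/9 = 16, a_13 = floor((18 + 14)/16) = 2.
  m_14 = 16*2 - 14 = 18, d_14 = (340 - 18^2)/16 = 16/16 = 1, a_14 = floor((18 + 18)/1) = 36.
  m_15 = 1*36 - 18 = 18, d_15 = (340 - 18^2)/1 = 16/1 = 16: (m_15, d_15) = (m_1, d_1) = (18, 16), so from here the quotients repeat a_1, ..., a_14; the period length is 14.
So sqrt(340) = [18; (2, 3, 1, 1, 1, 1, 8, 1, 1, 1, 1, 3, 2, 36)] with period length k = 14.
k is even, so the fundamental solution of x^2 - 340y^2 = 1 is (p_{k-1}, q_{k-1}) = (p_13, q_13); compute convergents through index 13.
Convergents (p_i = a_i*p_{i-1} + p_{i-2}, q_i = a_i*q_{i-1} + q_{i-2} with p_{-2}=0, p_{-1}=1, q_{-2}=1, q_{-1}=0):
  i=0: a_0=18, p_0 = 18*1 + 0 = 18, q_0 = 18*0 + 1 = 1.
  i=1: a_1=2, p_1 = 2*18 + 1 = 37, q_1 = 2*1 + 0 = 2.
  i=2: a_2=3, p_2 = 3*37 + 18 = 129, q_2 = 3*2 + 1 = 7.
  i=3: a_3=1, p_3 = 1*129 + 37 = 166, q_3 = 1*7 + 2 = 9.
  i=4: a_4=1, p_4 = 1*166 + 129 = 295, q_4 = 1*9 + 7 = 16.
  i=5: a_5=1, p_5 = 1*295 + 166 = 461, q_5 = 1*16 + 9 = 25.
  i=6: a_6=1, p_6 = 1*461 + 295 = 756, q_6 = 1*25 + 16 = 41.
  i=7: a_7=8, p_7 = 8*756 + 461 = 6509, q_7 = 8*41 + 25 = 353.
  i=8: a_8=1, p_8 = 1*6509 + 756 = 7265, q_8 = 1*353 + 41 = 394.
  i=9: a_9=1, p_9 = 1*7265 + 6509 = 13774, q_9 = 1*394 + 353 = 747.
  i=10: a_10=1, p_10 = 1*13774 + 7265 = 21039, q_10 = 1*747 + 394 = 1141.
  i=11: a_11=1, p_11 = 1*21039 + 13774 = 34813, q_11 = 1*1141 + 747 = 1888.
  i=12: a_12=3, p_12 = 3*34813 + 21039 = 125478, q_12 = 3*1888 + 1141 = 6805.
  i=13: a_13=2, p_13 = 2*125478 + 34813 = 285769, q_13 = 2*6805 + 1888 = 15498.
Check: 285769^2 - 340*15498^2 = 81663921361 - 81663921360 = 1, so (x, y) = (285769, 15498) solves the equation, and by the theorem it is the least positive solution.

(x, y) = (285769, 15498)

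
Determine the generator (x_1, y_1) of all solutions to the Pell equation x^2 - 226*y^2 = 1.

(x, y) = (451, 30)

First expand sqrt(226) as a continued fraction. With x_i = (sqrt(226) + m_i)/d_i and (m_0, d_0) = (0, 1): a_0 = floor(sqrt(226)) = 15, since 15^2 = 225 <= 226 < 256 = 16^2.
Iterate m_{i+1} = d_i*a_i - m_i, d_{i+1} = (226 - m_{i+1}^2)/d_i, a_{i+1} = floor((a_0 + m_{i+1})/d_{i+1}):
  m_1 = 1*15 - 0 = 15, d_1 = (226 - 15^2)/1 = 1/1 = 1, a_1 = floor((15 + 15)/1) = 30.
  m_2 = 1*30 - 15 = 15, d_2 = (226 - 15^2)/1 = 1/1 = 1: (m_2, d_2) = (m_1, d_1) = (15, 1), so from here the quotient a_1 repeats; the period length is 1.
So sqrt(226) = [15; (30)] with period length k = 1.
k is odd, so (p_{k-1}, q_{k-1}) only solves x^2 - 226y^2 = -1 and the fundamental solution of x^2 - 226y^2 = 1 is (p_{2k-1}, q_{2k-1}) = (p_1, q_1); compute convergents through index 1, running through the period twice.
Convergents (p_i = a_i*p_{i-1} + p_{i-2}, q_i = a_i*q_{i-1} + q_{i-2} with p_{-2}=0, p_{-1}=1, q_{-2}=1, q_{-1}=0):
  i=0: a_0=15, p_0 = 15*1 + 0 = 15, q_0 = 15*0 + 1 = 1.
  i=1: a_1=30, p_1 = 30*15 + 1 = 451, q_1 = 30*1 + 0 = 30.
Indeed p_0^2 - 226*q_0^2 = 225 - 226 = -1, not +1.
Check: 451^2 - 226*30^2 = 203401 - 203400 = 1, so (x, y) = (451, 30) solves the equation, and by the theorem it is the least positive solution.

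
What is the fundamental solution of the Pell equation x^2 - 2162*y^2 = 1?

(x, y) = (93, 2)

First expand sqrt(2162) as a continued fraction. With x_i = (sqrt(2162) + m_i)/d_i and (m_0, d_0) = (0, 1): a_0 = floor(sqrt(2162)) = 46, since 46^2 = 2116 <= 2162 < 2209 = 47^2.
Iterate m_{i+1} = d_i*a_i - m_i, d_{i+1} = (2162 - m_{i+1}^2)/d_i, a_{i+1} = floor((a_0 + m_{i+1})/d_{i+1}):
  m_1 = 1*46 - 0 = 46, d_1 = (2162 - 46^2)/1 = 46/1 = 46, a_1 = floor((46 + 46)/46) = 2.
  m_2 = 46*2 - 46 = 46, d_2 = (2162 - 46^2)/46 = 46/46 = 1, a_2 = floor((46 + 46)/1) = 92.
  m_3 = 1*92 - 46 = 46, d_3 = (2162 - 46^2)/1 = 46/1 = 46: (m_3, d_3) = (m_1, d_1) = (46, 46), so from here the quotients repeat a_1, a_2; the period length is 2.
So sqrt(2162) = [46; (2, 92)] with period length k = 2.
k is even, so the fundamental solution of x^2 - 2162y^2 = 1 is (p_{k-1}, q_{k-1}) = (p_1, q_1); compute convergents through index 1.
Convergents (p_i = a_i*p_{i-1} + p_{i-2}, q_i = a_i*q_{i-1} + q_{i-2} with p_{-2}=0, p_{-1}=1, q_{-2}=1, q_{-1}=0):
  i=0: a_0=46, p_0 = 46*1 + 0 = 46, q_0 = 46*0 + 1 = 1.
  i=1: a_1=2, p_1 = 2*46 + 1 = 93, q_1 = 2*1 + 0 = 2.
Check: 93^2 - 2162*2^2 = 8649 - 8648 = 1, so (x, y) = (93, 2) solves the equation, and by the theorem it is the least positive solution.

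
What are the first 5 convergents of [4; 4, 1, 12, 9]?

Using the convergent recurrence p_i = a_i*p_{i-1} + p_{i-2}, q_i = a_i*q_{i-1} + q_{i-2} with p_{-2}=0, p_{-1}=1, q_{-2}=1, q_{-1}=0:
  i=0: a_0=4, p_0 = 4*1 + 0 = 4, q_0 = 4*0 + 1 = 1.
  i=1: a_1=4, p_1 = 4*4 + 1 = 17, q_1 = 4*1 + 0 = 4.
  i=2: a_2=1, p_2 = 1*17 + 4 = 21, q_2 = 1*4 + 1 = 5.
  i=3: a_3=12, p_3 = 12*21 + 17 = 269, q_3 = 12*5 + 4 = 64.
  i=4: a_4=9, p_4 = 9*269 + 21 = 2442, q_4 = 9*64 + 5 = 581.

4/1, 17/4, 21/5, 269/64, 2442/581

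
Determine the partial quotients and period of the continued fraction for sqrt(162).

Write x_i = (sqrt(162) + m_i)/d_i with (m_0, d_0) = (0, 1). a_0 = floor(sqrt(162)) = 12, since 12^2 = 144 <= 162 < 169 = 13^2.
Iterate m_{i+1} = d_i*a_i - m_i, d_{i+1} = (162 - m_{i+1}^2)/d_i, a_{i+1} = floor((a_0 + m_{i+1})/d_{i+1}):
  m_1 = 1*12 - 0 = 12, d_1 = (162 - 12^2)/1 = 18/1 = 18, a_1 = floor((12 + 12)/18) = 1.
  m_2 = 18*1 - 12 = 6, d_2 = (162 - 6^2)/18 = 126/18 = 7, a_2 = floor((12 + 6)/7) = 2.
  m_3 = 7*2 - 6 = 8, d_3 = (162 - 8^2)/7 = 98/7 = 14, a_3 = floor((12 + 8)/14) = 1.
  m_4 = 14*1 - 8 = 6, d_4 = (162 - 6^2)/14 = 126/14 = 9, a_4 = floor((12 + 6)/9) = 2.
  m_5 = 9*2 - 6 = 12, d_5 = (162 - 12^2)/9 = 18/9 = 2, a_5 = floor((12 + 12)/2) = 12.
  m_6 = 2*12 - 12 = 12, d_6 = (162 - 12^2)/2 = 18/2 = 9, a_6 = floor((12 + 12)/9) = 2.
  m_7 = 9*2 - 12 = 6, d_7 = (162 - 6^2)/9 = 126/9 = 14, a_7 = floor((12 + 6)/14) = 1.
  m_8 = 14*1 - 6 = 8, d_8 = (162 - 8^2)/14 = 98/14 = 7, a_8 = floor((12 + 8)/7) = 2.
  m_9 = 7*2 - 8 = 6, d_9 = (162 - 6^2)/7 = 126/7 = 18, a_9 = floor((12 + 6)/18) = 1.
  m_10 = 18*1 - 6 = 12, d_10 = (162 - 12^2)/18 = 18/18 = 1, a_10 = floor((12 + 12)/1) = 24.
  m_11 = 1*24 - 12 = 12, d_11 = (162 - 12^2)/1 = 18/1 = 18: (m_11, d_11) = (m_1, d_1) = (12, 18), so from here the quotients repeat a_1, ..., a_10; the period length is 10.
Hence the expansion of sqrt(162) is a_0 = 12 followed by the repeating block 1, 2, 1, 2, 12, 2, 1, 2, 1, 24 (period 10).

[12; (1, 2, 1, 2, 12, 2, 1, 2, 1, 24)]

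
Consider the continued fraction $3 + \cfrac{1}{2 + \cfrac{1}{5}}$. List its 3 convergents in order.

3/1, 7/2, 38/11

Using the convergent recurrence p_i = a_i*p_{i-1} + p_{i-2}, q_i = a_i*q_{i-1} + q_{i-2} with p_{-2}=0, p_{-1}=1, q_{-2}=1, q_{-1}=0:
  i=0: a_0=3, p_0 = 3*1 + 0 = 3, q_0 = 3*0 + 1 = 1.
  i=1: a_1=2, p_1 = 2*3 + 1 = 7, q_1 = 2*1 + 0 = 2.
  i=2: a_2=5, p_2 = 5*7 + 3 = 38, q_2 = 5*2 + 1 = 11.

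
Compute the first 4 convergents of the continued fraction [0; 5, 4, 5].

Using the convergent recurrence p_i = a_i*p_{i-1} + p_{i-2}, q_i = a_i*q_{i-1} + q_{i-2} with p_{-2}=0, p_{-1}=1, q_{-2}=1, q_{-1}=0:
  i=0: a_0=0, p_0 = 0*1 + 0 = 0, q_0 = 0*0 + 1 = 1.
  i=1: a_1=5, p_1 = 5*0 + 1 = 1, q_1 = 5*1 + 0 = 5.
  i=2: a_2=4, p_2 = 4*1 + 0 = 4, q_2 = 4*5 + 1 = 21.
  i=3: a_3=5, p_3 = 5*4 + 1 = 21, q_3 = 5*21 + 5 = 110.

0/1, 1/5, 4/21, 21/110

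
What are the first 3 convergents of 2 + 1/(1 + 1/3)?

Using the convergent recurrence p_i = a_i*p_{i-1} + p_{i-2}, q_i = a_i*q_{i-1} + q_{i-2} with p_{-2}=0, p_{-1}=1, q_{-2}=1, q_{-1}=0:
  i=0: a_0=2, p_0 = 2*1 + 0 = 2, q_0 = 2*0 + 1 = 1.
  i=1: a_1=1, p_1 = 1*2 + 1 = 3, q_1 = 1*1 + 0 = 1.
  i=2: a_2=3, p_2 = 3*3 + 2 = 11, q_2 = 3*1 + 1 = 4.

2/1, 3/1, 11/4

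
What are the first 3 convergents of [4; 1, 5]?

Using the convergent recurrence p_i = a_i*p_{i-1} + p_{i-2}, q_i = a_i*q_{i-1} + q_{i-2} with p_{-2}=0, p_{-1}=1, q_{-2}=1, q_{-1}=0:
  i=0: a_0=4, p_0 = 4*1 + 0 = 4, q_0 = 4*0 + 1 = 1.
  i=1: a_1=1, p_1 = 1*4 + 1 = 5, q_1 = 1*1 + 0 = 1.
  i=2: a_2=5, p_2 = 5*5 + 4 = 29, q_2 = 5*1 + 1 = 6.

4/1, 5/1, 29/6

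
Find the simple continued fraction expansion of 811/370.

Run the Euclidean algorithm on 811 and 370; the successive quotients are the partial quotients a_0, a_1, ... (each step inverts the fractional part left over by the previous one):
  811 = 2*370 + 71, so a_0 = 2.
  370 = 5*71 + 15, so a_1 = 5.
  71 = 4*15 + 11, so a_2 = 4.
  15 = 1*11 + 4, so a_3 = 1.
  11 = 2*4 + 3, so a_4 = 2.
  4 = 1*3 + 1, so a_5 = 1.
  3 = 3*1 + 0, so a_6 = 3.
The remainder reaches 0 after 7 divisions, so the expansion has 7 partial quotients, read off in order.

[2; 5, 4, 1, 2, 1, 3]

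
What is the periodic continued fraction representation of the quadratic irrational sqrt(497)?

Write x_i = (sqrt(497) + m_i)/d_i with (m_0, d_0) = (0, 1). a_0 = floor(sqrt(497)) = 22, since 22^2 = 484 <= 497 < 529 = 23^2.
Iterate m_{i+1} = d_i*a_i - m_i, d_{i+1} = (497 - m_{i+1}^2)/d_i, a_{i+1} = floor((a_0 + m_{i+1})/d_{i+1}):
  m_1 = 1*22 - 0 = 22, d_1 = (497 - 22^2)/1 = 13/1 = 13, a_1 = floor((22 + 22)/13) = 3.
  m_2 = 13*3 - 22 = 17, d_2 = (497 - 17^2)/13 = 208/13 = 16, a_2 = floor((22 + 17)/16) = 2.
  m_3 = 16*2 - 17 = 15, d_3 = (497 - 15^2)/16 = 272/16 = 17, a_3 = floor((22 + 15)/17) = 2.
  m_4 = 17*2 - 15 = 19, d_4 = (497 - 19^2)/17 = 136/17 = 8, a_4 = floor((22 + 19)/8) = 5.
  m_5 = 8*5 - 19 = 21, d_5 = (497 - 21^2)/8 = 56/8 = 7, a_5 = floor((22 + 21)/7) = 6.
  m_6 = 7*6 - 21 = 21, d_6 = (497 - 21^2)/7 = 56/7 = 8, a_6 = floor((22 + 21)/8) = 5.
  m_7 = 8*5 - 21 = 19, d_7 = (497 - 19^2)/8 = 136/8 = 17, a_7 = floor((22 + 19)/17) = 2.
  m_8 = 17*2 - 19 = 15, d_8 = (497 - 15^2)/17 = 272/17 = 16, a_8 = floor((22 + 15)/16) = 2.
  m_9 = 16*2 - 15 = 17, d_9 = (497 - 17^2)/16 = 208/16 = 13, a_9 = floor((22 + 17)/13) = 3.
  m_10 = 13*3 - 17 = 22, d_10 = (497 - 22^2)/13 = 13/13 = 1, a_10 = floor((22 + 22)/1) = 44.
  m_11 = 1*44 - 22 = 22, d_11 = (497 - 22^2)/1 = 13/1 = 13: (m_11, d_11) = (m_1, d_1) = (22, 13), so from here the quotients repeat a_1, ..., a_10; the period length is 10.
Hence the expansion of sqrt(497) is a_0 = 22 followed by the repeating block 3, 2, 2, 5, 6, 5, 2, 2, 3, 44 (period 10).

[22; (3, 2, 2, 5, 6, 5, 2, 2, 3, 44)]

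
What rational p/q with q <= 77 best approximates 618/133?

79/17

Expand x = 618/133 as a continued fraction with the Euclidean algorithm:
  618 = 4*133 + 86, so a_0 = 4.
  133 = 1*86 + 47, so a_1 = 1.
  86 = 1*47 + 39, so a_2 = 1.
  47 = 1*39 + 8, so a_3 = 1.
  39 = 4*8 + 7, so a_4 = 4.
  8 = 1*7 + 1, so a_5 = 1.
  7 = 7*1 + 0, so a_6 = 7.
so x = [4; 1, 1, 1, 4, 1, 7].
Convergents (p_i = a_i*p_{i-1} + p_{i-2}, q_i = a_i*q_{i-1} + q_{i-2} with p_{-2}=0, p_{-1}=1, q_{-2}=1, q_{-1}=0), until the denominator exceeds 77:
  i=0: a_0=4, p_0 = 4*1 + 0 = 4, q_0 = 4*0 + 1 = 1.
  i=1: a_1=1, p_1 = 1*4 + 1 = 5, q_1 = 1*1 + 0 = 1.
  i=2: a_2=1, p_2 = 1*5 + 4 = 9, q_2 = 1*1 + 1 = 2.
  i=3: a_3=1, p_3 = 1*9 + 5 = 14, q_3 = 1*2 + 1 = 3.
  i=4: a_4=4, p_4 = 4*14 + 9 = 65, q_4 = 4*3 + 2 = 14.
  i=5: a_5=1, p_5 = 1*65 + 14 = 79, q_5 = 1*14 + 3 = 17.
  i=6: a_6=7, p_6 = 7*79 + 65 = 618, q_6 = 7*17 + 14 = 133.
q_6 = 133 > 77, so the last convergent with denominator <= 77 is p_5/q_5 = 79/17.
The closest fraction with denominator <= 77 is either p_5/q_5 or the intermediate fraction (k*p_5 + p_4)/(k*q_5 + q_4) with the largest k >= 1 whose denominator stays <= 77; these approach x as k grows, and every other convergent or intermediate fraction in range is farther away.
Largest k: floor((77 - q_4)/q_5) = floor((77 - 14)/17) = 3.
That gives (3*79 + 65)/(3*17 + 14) = 302/65.
Compare the errors: |x - 79/17| = |618*17 - 79*133|/(133*17) = 1/2261, and |x - 302/65| = |618*65 - 302*133|/(133*65) = 4/8645.
Cross-multiplying, 1*8645 = 8645 < 9044 = 4*2261, so 1/2261 is smaller: the convergent 79/17 is closer to x than 302/65.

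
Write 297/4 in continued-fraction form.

[74; 4]

Run the Euclidean algorithm on 297 and 4; the successive quotients are the partial quotients a_0, a_1, ... (each step inverts the fractional part left over by the previous one):
  297 = 74*4 + 1, so a_0 = 74.
  4 = 4*1 + 0, so a_1 = 4.
The remainder reaches 0 after 2 divisions, so the expansion has 2 partial quotients, read off in order.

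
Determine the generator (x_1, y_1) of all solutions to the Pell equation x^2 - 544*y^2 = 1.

First expand sqrt(544) as a continued fraction. With x_i = (sqrt(544) + m_i)/d_i and (m_0, d_0) = (0, 1): a_0 = floor(sqrt(544)) = 23, since 23^2 = 529 <= 544 < 576 = 24^2.
Iterate m_{i+1} = d_i*a_i - m_i, d_{i+1} = (544 - m_{i+1}^2)/d_i, a_{i+1} = floor((a_0 + m_{i+1})/d_{i+1}):
  m_1 = 1*23 - 0 = 23, d_1 = (544 - 23^2)/1 = 15/1 = 15, a_1 = floor((23 + 23)/15) = 3.
  m_2 = 15*3 - 23 = 22, d_2 = (544 - 22^2)/15 = 60/15 = 4, a_2 = floor((23 + 22)/4) = 11.
  m_3 = 4*11 - 22 = 22, d_3 = (544 - 22^2)/4 = 60/4 = 15, a_3 = floor((23 + 22)/15) = 3.
  m_4 = 15*3 - 22 = 23, d_4 = (544 - 23^2)/15 = 15/15 = 1, a_4 = floor((23 + 23)/1) = 46.
  m_5 = 1*46 - 23 = 23, d_5 = (544 - 23^2)/1 = 15/1 = 15: (m_5, d_5) = (m_1, d_1) = (23, 15), so from here the quotients repeat a_1, ..., a_4; the period length is 4.
So sqrt(544) = [23; (3, 11, 3, 46)] with period length k = 4.
k is even, so the fundamental solution of x^2 - 544y^2 = 1 is (p_{k-1}, q_{k-1}) = (p_3, q_3); compute convergents through index 3.
Convergents (p_i = a_i*p_{i-1} + p_{i-2}, q_i = a_i*q_{i-1} + q_{i-2} with p_{-2}=0, p_{-1}=1, q_{-2}=1, q_{-1}=0):
  i=0: a_0=23, p_0 = 23*1 + 0 = 23, q_0 = 23*0 + 1 = 1.
  i=1: a_1=3, p_1 = 3*23 + 1 = 70, q_1 = 3*1 + 0 = 3.
  i=2: a_2=11, p_2 = 11*70 + 23 = 793, q_2 = 11*3 + 1 = 34.
  i=3: a_3=3, p_3 = 3*793 + 70 = 2449, q_3 = 3*34 + 3 = 105.
Check: 2449^2 - 544*105^2 = 5997601 - 5997600 = 1, so (x, y) = (2449, 105) solves the equation, and by the theorem it is the least positive solution.

(x, y) = (2449, 105)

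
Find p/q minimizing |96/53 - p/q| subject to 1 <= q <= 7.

Expand x = 96/53 as a continued fraction with the Euclidean algorithm:
  96 = 1*53 + 43, so a_0 = 1.
  53 = 1*43 + 10, so a_1 = 1.
  43 = 4*10 + 3, so a_2 = 4.
  10 = 3*3 + 1, so a_3 = 3.
  3 = 3*1 + 0, so a_4 = 3.
so x = [1; 1, 4, 3, 3].
Convergents (p_i = a_i*p_{i-1} + p_{i-2}, q_i = a_i*q_{i-1} + q_{i-2} with p_{-2}=0, p_{-1}=1, q_{-2}=1, q_{-1}=0), until the denominator exceeds 7:
  i=0: a_0=1, p_0 = 1*1 + 0 = 1, q_0 = 1*0 + 1 = 1.
  i=1: a_1=1, p_1 = 1*1 + 1 = 2, q_1 = 1*1 + 0 = 1.
  i=2: a_2=4, p_2 = 4*2 + 1 = 9, q_2 = 4*1 + 1 = 5.
  i=3: a_3=3, p_3 = 3*9 + 2 = 29, q_3 = 3*5 + 1 = 16.
q_3 = 16 > 7, so the last convergent with denominator <= 7 is p_2/q_2 = 9/5.
The closest fraction with denominator <= 7 is either p_2/q_2 or the intermediate fraction (k*p_2 + p_1)/(k*q_2 + q_1) with the largest k >= 1 whose denominator stays <= 7; these approach x as k grows, and every other convergent or intermediate fraction in range is farther away.
Largest k: floor((7 - q_1)/q_2) = floor((7 - 1)/5) = 1.
That gives (1*9 + 2)/(1*5 + 1) = 11/6.
Compare the errors: |x - 9/5| = |96*5 - 9*53|/(53*5) = 3/265, and |x - 11/6| = |96*6 - 11*53|/(53*6) = 7/318.
Cross-multiplying, 3*318 = 954 < 1855 = 7*265, so 3/265 is smaller: the convergent 9/5 is closer to x than 11/6.

9/5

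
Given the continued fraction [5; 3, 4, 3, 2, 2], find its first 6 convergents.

Using the convergent recurrence p_i = a_i*p_{i-1} + p_{i-2}, q_i = a_i*q_{i-1} + q_{i-2} with p_{-2}=0, p_{-1}=1, q_{-2}=1, q_{-1}=0:
  i=0: a_0=5, p_0 = 5*1 + 0 = 5, q_0 = 5*0 + 1 = 1.
  i=1: a_1=3, p_1 = 3*5 + 1 = 16, q_1 = 3*1 + 0 = 3.
  i=2: a_2=4, p_2 = 4*16 + 5 = 69, q_2 = 4*3 + 1 = 13.
  i=3: a_3=3, p_3 = 3*69 + 16 = 223, q_3 = 3*13 + 3 = 42.
  i=4: a_4=2, p_4 = 2*223 + 69 = 515, q_4 = 2*42 + 13 = 97.
  i=5: a_5=2, p_5 = 2*515 + 223 = 1253, q_5 = 2*97 + 42 = 236.

5/1, 16/3, 69/13, 223/42, 515/97, 1253/236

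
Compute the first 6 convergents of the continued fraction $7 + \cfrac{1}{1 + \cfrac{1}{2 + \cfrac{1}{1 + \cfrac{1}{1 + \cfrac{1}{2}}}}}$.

7/1, 8/1, 23/3, 31/4, 54/7, 139/18

Using the convergent recurrence p_i = a_i*p_{i-1} + p_{i-2}, q_i = a_i*q_{i-1} + q_{i-2} with p_{-2}=0, p_{-1}=1, q_{-2}=1, q_{-1}=0:
  i=0: a_0=7, p_0 = 7*1 + 0 = 7, q_0 = 7*0 + 1 = 1.
  i=1: a_1=1, p_1 = 1*7 + 1 = 8, q_1 = 1*1 + 0 = 1.
  i=2: a_2=2, p_2 = 2*8 + 7 = 23, q_2 = 2*1 + 1 = 3.
  i=3: a_3=1, p_3 = 1*23 + 8 = 31, q_3 = 1*3 + 1 = 4.
  i=4: a_4=1, p_4 = 1*31 + 23 = 54, q_4 = 1*4 + 3 = 7.
  i=5: a_5=2, p_5 = 2*54 + 31 = 139, q_5 = 2*7 + 4 = 18.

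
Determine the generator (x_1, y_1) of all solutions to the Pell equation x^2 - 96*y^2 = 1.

First expand sqrt(96) as a continued fraction. With x_i = (sqrt(96) + m_i)/d_i and (m_0, d_0) = (0, 1): a_0 = floor(sqrt(96)) = 9, since 9^2 = 81 <= 96 < 100 = 10^2.
Iterate m_{i+1} = d_i*a_i - m_i, d_{i+1} = (96 - m_{i+1}^2)/d_i, a_{i+1} = floor((a_0 + m_{i+1})/d_{i+1}):
  m_1 = 1*9 - 0 = 9, d_1 = (96 - 9^2)/1 = 15/1 = 15, a_1 = floor((9 + 9)/15) = 1.
  m_2 = 15*1 - 9 = 6, d_2 = (96 - 6^2)/15 = 60/15 = 4, a_2 = floor((9 + 6)/4) = 3.
  m_3 = 4*3 - 6 = 6, d_3 = (96 - 6^2)/4 = 60/4 = 15, a_3 = floor((9 + 6)/15) = 1.
  m_4 = 15*1 - 6 = 9, d_4 = (96 - 9^2)/15 = 15/15 = 1, a_4 = floor((9 + 9)/1) = 18.
  m_5 = 1*18 - 9 = 9, d_5 = (96 - 9^2)/1 = 15/1 = 15: (m_5, d_5) = (m_1, d_1) = (9, 15), so from here the quotients repeat a_1, ..., a_4; the period length is 4.
So sqrt(96) = [9; (1, 3, 1, 18)] with period length k = 4.
k is even, so the fundamental solution of x^2 - 96y^2 = 1 is (p_{k-1}, q_{k-1}) = (p_3, q_3); compute convergents through index 3.
Convergents (p_i = a_i*p_{i-1} + p_{i-2}, q_i = a_i*q_{i-1} + q_{i-2} with p_{-2}=0, p_{-1}=1, q_{-2}=1, q_{-1}=0):
  i=0: a_0=9, p_0 = 9*1 + 0 = 9, q_0 = 9*0 + 1 = 1.
  i=1: a_1=1, p_1 = 1*9 + 1 = 10, q_1 = 1*1 + 0 = 1.
  i=2: a_2=3, p_2 = 3*10 + 9 = 39, q_2 = 3*1 + 1 = 4.
  i=3: a_3=1, p_3 = 1*39 + 10 = 49, q_3 = 1*4 + 1 = 5.
Check: 49^2 - 96*5^2 = 2401 - 2400 = 1, so (x, y) = (49, 5) solves the equation, and by the theorem it is the least positive solution.

(x, y) = (49, 5)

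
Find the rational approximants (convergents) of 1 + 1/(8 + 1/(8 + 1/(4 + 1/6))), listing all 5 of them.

1/1, 9/8, 73/65, 301/268, 1879/1673

Using the convergent recurrence p_i = a_i*p_{i-1} + p_{i-2}, q_i = a_i*q_{i-1} + q_{i-2} with p_{-2}=0, p_{-1}=1, q_{-2}=1, q_{-1}=0:
  i=0: a_0=1, p_0 = 1*1 + 0 = 1, q_0 = 1*0 + 1 = 1.
  i=1: a_1=8, p_1 = 8*1 + 1 = 9, q_1 = 8*1 + 0 = 8.
  i=2: a_2=8, p_2 = 8*9 + 1 = 73, q_2 = 8*8 + 1 = 65.
  i=3: a_3=4, p_3 = 4*73 + 9 = 301, q_3 = 4*65 + 8 = 268.
  i=4: a_4=6, p_4 = 6*301 + 73 = 1879, q_4 = 6*268 + 65 = 1673.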